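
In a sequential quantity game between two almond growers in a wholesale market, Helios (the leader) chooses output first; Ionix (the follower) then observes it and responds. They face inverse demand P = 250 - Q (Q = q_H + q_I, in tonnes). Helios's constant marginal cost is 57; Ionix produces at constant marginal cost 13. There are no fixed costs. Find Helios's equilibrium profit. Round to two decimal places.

The follower Ionix best-responds to any q_H: π_I = (250 - Q)q_I - 13q_I.
Setting the follower's marginal profit to zero, 237 - q_H - 2q_I = 0, i.e. q_I = (237 - q_H)/2.
Helios substitutes q_I(q_H) into its own profit: π_H = q_H(250 - q_H - (237 - q_H)/2) - 57q_H = (263/2 - (1/2)q_H)q_H - 57q_H.
The leader's first-order condition 149/2 - q_H = 0 yields q_H = 149/2.
Then q_I = (237 - 149/2)/2 = 325/4.
Price P = 250 - 623/4 = 377/4.
Helios's profit: (377/4 - 57)·(149/2) = 2775.1250.

2775.13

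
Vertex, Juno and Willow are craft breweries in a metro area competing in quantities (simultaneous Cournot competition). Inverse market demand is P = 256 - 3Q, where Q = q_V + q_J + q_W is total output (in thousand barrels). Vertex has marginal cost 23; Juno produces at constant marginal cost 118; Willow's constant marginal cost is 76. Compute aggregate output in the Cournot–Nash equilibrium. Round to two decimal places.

45.92

Vertex's profit: π_V = (256 - 3Q)q_V - (23q_V). Setting ∂π_V/∂q_V = 0: 233 - 6q_V - 3(q_J + q_W) = 0.
Juno's first-order condition: 138 - 6q_J - 3(q_V + q_W) = 0.
Willow's first-order condition: 180 - 6q_W - 3(q_V + q_J) = 0.
Summing all 3 equations gives 551 − 12Q = 0, hence Q = 551/12.
Back-substituting: q_V = (233 − 551/4)/3 = 127/4, q_J = (138 − 551/4)/3 = 1/12, q_W = (180 − 551/4)/3 = 169/12.
Total output Q = 127/4 + 1/12 + 169/12 = 551/12.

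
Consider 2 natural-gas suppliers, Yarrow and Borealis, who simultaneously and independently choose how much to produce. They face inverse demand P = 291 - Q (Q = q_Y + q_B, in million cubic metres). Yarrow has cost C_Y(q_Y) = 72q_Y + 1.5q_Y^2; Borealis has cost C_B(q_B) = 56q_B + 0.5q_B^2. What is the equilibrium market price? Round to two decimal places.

192.57

Yarrow's profit: π_Y = (291 - Q)q_Y - (72q_Y + (3/2)q_Y²). Setting ∂π_Y/∂q_Y = 0: 219 - 5q_Y - (q_B) = 0.
Borealis's first-order condition: 235 - 3q_B - (q_Y) = 0.
So q_Y = (219 - q_B)/5 and q_B = (235 - q_Y)/3.
Solving the pair: q_Y = 211/7, q_B = 478/7.
Total output Q = 689/7, so price P = 291 - 689/7 = 1348/7.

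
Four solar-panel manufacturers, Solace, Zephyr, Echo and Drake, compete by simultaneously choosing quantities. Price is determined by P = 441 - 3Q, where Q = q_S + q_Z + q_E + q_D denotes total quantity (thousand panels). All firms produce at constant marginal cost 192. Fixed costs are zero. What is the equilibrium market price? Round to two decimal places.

A representative firm's profit is π_i = q_i(441 - 3Q) - 192q_i.
First-order condition (treating rivals' output as given): 249 - 6q_i - 3·Σ_{j≠i} q_j = 0.
With identical firms every q_j equals q_i, so Σ_{j≠i} q_j = 3q_i and 249 = 15q_i, giving q_i = 83/5.
Total output Q = 332/5, so price P = 441 - 3·(332/5) = 1209/5.

241.80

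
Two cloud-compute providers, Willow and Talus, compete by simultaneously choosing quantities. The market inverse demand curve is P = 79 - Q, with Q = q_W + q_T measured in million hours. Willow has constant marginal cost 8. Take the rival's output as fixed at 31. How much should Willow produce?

With the rival's output fixed at 31, Willow's profit is π_W = (79 - 31 - q_W)q_W - (8q_W) = (48 - q_W)q_W - (8q_W).
∂π_W/∂q_W = 40 - 2q_W = 0, so q_W = 20.

20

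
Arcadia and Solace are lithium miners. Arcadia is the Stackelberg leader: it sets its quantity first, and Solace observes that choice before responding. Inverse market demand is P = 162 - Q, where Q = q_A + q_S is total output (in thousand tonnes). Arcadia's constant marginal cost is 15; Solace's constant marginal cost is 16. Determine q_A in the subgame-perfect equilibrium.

The follower Solace best-responds to any q_A: π_S = (162 - Q)q_S - 16q_S.
Follower FOC: 146 - q_A - 2q_S = 0, so q_S(q_A) = (146 - q_A)/2.
Arcadia substitutes q_S(q_A) into its own profit: π_A = q_A(162 - q_A - (146 - q_A)/2) - 15q_A = (89 - (1/2)q_A)q_A - 15q_A.
Leader FOC: 74 - q_A = 0, so q_A = 74.
Then q_S = (146 - 74)/2 = 36.

74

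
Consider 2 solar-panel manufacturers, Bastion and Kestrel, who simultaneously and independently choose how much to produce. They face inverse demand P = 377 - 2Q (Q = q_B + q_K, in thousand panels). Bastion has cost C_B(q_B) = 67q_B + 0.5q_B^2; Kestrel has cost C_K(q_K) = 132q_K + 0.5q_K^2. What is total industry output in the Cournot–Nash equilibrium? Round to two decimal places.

79.29

Bastion's profit: π_B = (377 - 2Q)q_B - (67q_B + (1/2)q_B²). Setting ∂π_B/∂q_B = 0: 310 - 5q_B - 2(q_K) = 0.
Kestrel's profit: π_K = (377 - 2Q)q_K - (132q_K + (1/2)q_K²). Setting ∂π_K/∂q_K = 0: 245 - 5q_K - 2(q_B) = 0.
So q_B = (310 - 2q_K)/5 and q_K = (245 - 2q_B)/5.
Solving the pair: q_B = 1060/21, q_K = 605/21.
Total output Q = 1060/21 + 605/21 = 555/7.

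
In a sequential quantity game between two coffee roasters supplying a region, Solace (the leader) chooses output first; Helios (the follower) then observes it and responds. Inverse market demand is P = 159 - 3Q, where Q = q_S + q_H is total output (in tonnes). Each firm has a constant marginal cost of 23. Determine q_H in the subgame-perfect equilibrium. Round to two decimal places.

11.33

The follower Helios best-responds to any q_S: π_H = (159 - 3Q)q_H - 23q_H.
Setting the follower's marginal profit to zero, 136 - 3q_S - 6q_H = 0, i.e. q_H = (136 - 3q_S)/6.
The leader anticipates this reaction. Substituting into P = 159 - 3Q gives P = 91 - (3/2)q_S, so π_S = (91 - (3/2)q_S)q_S - 23q_S.
Maximising: ∂π_S/∂q_S = 68 - 3q_S = 0, giving q_S = 68/3.
Then q_H = (136 - 3·(68/3))/6 = 34/3.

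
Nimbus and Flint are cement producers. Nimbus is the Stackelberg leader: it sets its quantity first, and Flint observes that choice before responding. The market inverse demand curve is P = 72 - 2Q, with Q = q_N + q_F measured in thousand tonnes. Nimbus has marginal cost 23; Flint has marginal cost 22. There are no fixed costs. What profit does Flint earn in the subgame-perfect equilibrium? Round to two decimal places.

The follower Flint best-responds to any q_N: π_F = (72 - 2Q)q_F - 22q_F.
Setting the follower's marginal profit to zero, 50 - 2q_N - 4q_F = 0, i.e. q_F = (50 - 2q_N)/4.
Nimbus substitutes q_F(q_N) into its own profit: π_N = q_N(72 - 2q_N - (50 - 2q_N)/2) - 23q_N = (47 - q_N)q_N - 23q_N.
Leader FOC: 24 - 2q_N = 0, so q_N = 12.
Then q_F = (50 - 2·12)/4 = 13/2.
Price P = 72 - 2·(37/2) = 35.
Flint's profit: (35 - 22)·(13/2) = 169/2.

84.50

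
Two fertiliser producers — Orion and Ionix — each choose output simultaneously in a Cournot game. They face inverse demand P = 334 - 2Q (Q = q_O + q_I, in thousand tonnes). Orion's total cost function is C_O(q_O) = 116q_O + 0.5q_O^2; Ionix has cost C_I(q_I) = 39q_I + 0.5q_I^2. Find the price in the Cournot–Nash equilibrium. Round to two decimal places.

Orion's profit: π_O = (334 - 2Q)q_O - (116q_O + (1/2)q_O²). Setting ∂π_O/∂q_O = 0: 218 - 5q_O - 2(q_I) = 0.
Ionix's first-order condition: 295 - 5q_I - 2(q_O) = 0.
So q_O = (218 - 2q_I)/5 and q_I = (295 - 2q_O)/5.
Solving the pair: q_O = 500/21, q_I = 1039/21.
Total output Q = 513/7, so price P = 334 - 2·(513/7) = 1312/7.

187.43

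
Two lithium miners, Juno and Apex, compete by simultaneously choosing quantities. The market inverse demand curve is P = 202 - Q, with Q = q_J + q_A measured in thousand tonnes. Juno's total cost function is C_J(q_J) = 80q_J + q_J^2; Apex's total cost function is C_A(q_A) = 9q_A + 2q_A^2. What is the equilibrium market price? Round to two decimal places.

Juno's profit: π_J = (202 - Q)q_J - (80q_J + q_J²). Setting ∂π_J/∂q_J = 0: 122 - 4q_J - (q_A) = 0.
Apex's first-order condition: 193 - 6q_A - (q_J) = 0.
So q_J = (122 - q_A)/4 and q_A = (193 - q_J)/6.
Substituting one into the other gives q_J = 539/23 and q_A = 650/23.
Total output Q = 1189/23, so price P = 202 - 1189/23 = 150.3043.

150.30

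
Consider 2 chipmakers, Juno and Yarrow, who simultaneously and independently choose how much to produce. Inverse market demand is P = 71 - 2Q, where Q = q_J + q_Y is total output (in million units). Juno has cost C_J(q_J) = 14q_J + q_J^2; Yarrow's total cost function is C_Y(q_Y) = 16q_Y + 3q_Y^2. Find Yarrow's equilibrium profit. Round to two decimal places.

74.39

Juno's profit: π_J = (71 - 2Q)q_J - (14q_J + q_J²). Setting ∂π_J/∂q_J = 0: 57 - 6q_J - 2(q_Y) = 0.
Yarrow's first-order condition: 55 - 10q_Y - 2(q_J) = 0.
So q_J = (57 - 2q_Y)/6 and q_Y = (55 - 2q_J)/10.
Substituting one into the other gives q_J = 115/14 and q_Y = 27/7.
Price P = 71 - 2·(169/14) = 328/7.
Yarrow's profit: (328/7)·(27/7) - 16·(27/7) - 3(27/7)² = 74.3878.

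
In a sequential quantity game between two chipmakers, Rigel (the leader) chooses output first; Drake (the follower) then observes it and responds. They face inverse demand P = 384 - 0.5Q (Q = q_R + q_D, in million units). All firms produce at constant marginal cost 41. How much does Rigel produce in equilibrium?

343

Solve by backward induction. Given q_R, the follower Drake maximises π_D = (384 - (1/2)q_R - (1/2)q_D)q_D - 41q_D.
∂π_D/∂q_D = 343 - (1/2)q_R - q_D = 0 gives the reaction function q_D = (343 - (1/2)q_R).
Rigel substitutes q_D(q_R) into its own profit: π_R = q_R(384 - (1/2)q_R - (343 - (1/2)q_R)/2) - 41q_R = (425/2 - (1/4)q_R)q_R - 41q_R.
Maximising: ∂π_R/∂q_R = 343/2 - (1/2)q_R = 0, giving q_R = 343.
Then q_D = (343 - (1/2)·343) = 343/2.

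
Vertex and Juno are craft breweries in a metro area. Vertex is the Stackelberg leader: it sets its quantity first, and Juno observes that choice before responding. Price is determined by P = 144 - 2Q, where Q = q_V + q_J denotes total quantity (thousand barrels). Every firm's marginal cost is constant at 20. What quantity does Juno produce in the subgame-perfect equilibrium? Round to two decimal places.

Solve by backward induction. Given q_V, the follower Juno maximises π_J = (144 - 2q_V - 2q_J)q_J - 20q_J.
∂π_J/∂q_J = 124 - 2q_V - 4q_J = 0 gives the reaction function q_J = (124 - 2q_V)/4.
The leader anticipates this reaction. Substituting into P = 144 - 2Q gives P = 82 - q_V, so π_V = (82 - q_V)q_V - 20q_V.
Maximising: ∂π_V/∂q_V = 62 - 2q_V = 0, giving q_V = 31.
Then q_J = (124 - 2·31)/4 = 31/2.

15.50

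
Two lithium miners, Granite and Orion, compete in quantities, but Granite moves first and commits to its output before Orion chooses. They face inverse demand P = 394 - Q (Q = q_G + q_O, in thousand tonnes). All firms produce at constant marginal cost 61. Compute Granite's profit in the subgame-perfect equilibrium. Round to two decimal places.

13861.13

The follower Orion best-responds to any q_G: π_O = (394 - Q)q_O - 61q_O.
Follower FOC: 333 - q_G - 2q_O = 0, so q_O(q_G) = (333 - q_G)/2.
Granite substitutes q_O(q_G) into its own profit: π_G = q_G(394 - q_G - (333 - q_G)/2) - 61q_G = (455/2 - (1/2)q_G)q_G - 61q_G.
Leader FOC: 333/2 - q_G = 0, so q_G = 333/2.
Then q_O = (333 - 333/2)/2 = 333/4.
Price P = 394 - 999/4 = 577/4.
Granite's profit: (577/4 - 61)·(333/2) = 13861.1250.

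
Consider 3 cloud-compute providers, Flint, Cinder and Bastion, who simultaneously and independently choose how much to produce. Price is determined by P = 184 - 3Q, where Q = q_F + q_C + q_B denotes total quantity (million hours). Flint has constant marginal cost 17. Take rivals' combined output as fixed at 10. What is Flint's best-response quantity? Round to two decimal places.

22.83

With rivals' combined output fixed at 10, Flint's profit is π_F = (184 - 3·10 - 3q_F)q_F - (17q_F) = (154 - 3q_F)q_F - (17q_F).
∂π_F/∂q_F = 137 - 6q_F = 0, so q_F = 137/6.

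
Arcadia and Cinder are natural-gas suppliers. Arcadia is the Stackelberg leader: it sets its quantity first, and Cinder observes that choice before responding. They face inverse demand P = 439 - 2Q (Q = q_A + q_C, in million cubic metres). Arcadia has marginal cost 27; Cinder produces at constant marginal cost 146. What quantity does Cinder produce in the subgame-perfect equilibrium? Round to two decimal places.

6.88

Solve by backward induction. Given q_A, the follower Cinder maximises π_C = (439 - 2q_A - 2q_C)q_C - 146q_C.
Follower FOC: 293 - 2q_A - 4q_C = 0, so q_C(q_A) = (293 - 2q_A)/4.
The leader anticipates this reaction. Substituting into P = 439 - 2Q gives P = 585/2 - q_A, so π_A = (585/2 - q_A)q_A - 27q_A.
The leader's first-order condition 531/2 - 2q_A = 0 yields q_A = 531/4.
Then q_C = (293 - 2·(531/4))/4 = 55/8.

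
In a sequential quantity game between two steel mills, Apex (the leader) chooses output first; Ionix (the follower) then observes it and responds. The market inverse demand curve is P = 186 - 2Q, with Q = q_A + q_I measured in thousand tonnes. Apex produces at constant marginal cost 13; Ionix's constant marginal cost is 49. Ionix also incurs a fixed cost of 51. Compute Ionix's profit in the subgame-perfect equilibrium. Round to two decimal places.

The follower Ionix best-responds to any q_A: π_I = (186 - 2Q)q_I - 49q_I.
∂π_I/∂q_I = 137 - 2q_A - 4q_I = 0 gives the reaction function q_I = (137 - 2q_A)/4.
Apex substitutes q_I(q_A) into its own profit: π_A = q_A(186 - 2q_A - (137 - 2q_A)/2) - 13q_A = (235/2 - q_A)q_A - 13q_A.
The leader's first-order condition 209/2 - 2q_A = 0 yields q_A = 209/4.
Then q_I = (137 - 2·(209/4))/4 = 65/8.
Price P = 186 - 2·(483/8) = 261/4.
Ionix's profit: (261/4 - 49)·(65/8) - 51 = 81.0313.

81.03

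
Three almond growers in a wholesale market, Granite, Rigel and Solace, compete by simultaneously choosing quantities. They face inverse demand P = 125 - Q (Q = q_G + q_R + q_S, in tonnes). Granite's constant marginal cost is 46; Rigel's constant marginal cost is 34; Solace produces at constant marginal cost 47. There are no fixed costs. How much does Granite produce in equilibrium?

17

Granite's profit: π_G = (125 - Q)q_G - (46q_G). Setting ∂π_G/∂q_G = 0: 79 - 2q_G - (q_R + q_S) = 0.
Rigel's first-order condition: 91 - 2q_R - (q_G + q_S) = 0.
Solace's first-order condition: 78 - 2q_S - (q_G + q_R) = 0.
Adding the 3 first-order conditions: 248 − 4Q = 0, so Q = 62.
Back-substituting: q_G = (79 − 62) = 17, q_R = (91 − 62) = 29, q_S = (78 − 62) = 16.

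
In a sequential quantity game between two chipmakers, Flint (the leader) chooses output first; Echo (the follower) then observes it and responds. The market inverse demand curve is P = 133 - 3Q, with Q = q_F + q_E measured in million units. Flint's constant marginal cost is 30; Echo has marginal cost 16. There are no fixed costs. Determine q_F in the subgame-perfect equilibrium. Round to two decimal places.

14.83

Solve by backward induction. Given q_F, the follower Echo maximises π_E = (133 - 3q_F - 3q_E)q_E - 16q_E.
∂π_E/∂q_E = 117 - 3q_F - 6q_E = 0 gives the reaction function q_E = (117 - 3q_F)/6.
The leader anticipates this reaction. Substituting into P = 133 - 3Q gives P = 149/2 - (3/2)q_F, so π_F = (149/2 - (3/2)q_F)q_F - 30q_F.
The leader's first-order condition 89/2 - 3q_F = 0 yields q_F = 89/6.
Then q_E = (117 - 3·(89/6))/6 = 145/12.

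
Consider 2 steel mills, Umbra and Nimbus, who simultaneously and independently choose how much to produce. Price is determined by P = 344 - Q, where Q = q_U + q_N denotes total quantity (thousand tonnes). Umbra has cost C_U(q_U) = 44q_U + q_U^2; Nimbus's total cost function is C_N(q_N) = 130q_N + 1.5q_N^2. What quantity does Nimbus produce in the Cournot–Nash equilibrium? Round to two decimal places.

Umbra's profit: π_U = (344 - Q)q_U - (44q_U + q_U²). Setting ∂π_U/∂q_U = 0: 300 - 4q_U - (q_N) = 0.
Nimbus's profit: π_N = (344 - Q)q_N - (130q_N + (3/2)q_N²). Setting ∂π_N/∂q_N = 0: 214 - 5q_N - (q_U) = 0.
Best responses: q_U = (300 - q_N)/4, q_N = (214 - q_U)/5.
Solving the pair: q_U = 1286/19, q_N = 556/19.

29.26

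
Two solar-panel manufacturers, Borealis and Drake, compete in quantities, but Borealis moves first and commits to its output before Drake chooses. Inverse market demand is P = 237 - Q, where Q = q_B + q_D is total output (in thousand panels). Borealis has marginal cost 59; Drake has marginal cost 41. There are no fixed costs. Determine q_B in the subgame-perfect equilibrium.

80

The follower Drake best-responds to any q_B: π_D = (237 - Q)q_D - 41q_D.
Follower FOC: 196 - q_B - 2q_D = 0, so q_D(q_B) = (196 - q_B)/2.
The leader anticipates this reaction. Substituting into P = 237 - Q gives P = 139 - (1/2)q_B, so π_B = (139 - (1/2)q_B)q_B - 59q_B.
Maximising: ∂π_B/∂q_B = 80 - q_B = 0, giving q_B = 80.
Then q_D = (196 - 80)/2 = 58.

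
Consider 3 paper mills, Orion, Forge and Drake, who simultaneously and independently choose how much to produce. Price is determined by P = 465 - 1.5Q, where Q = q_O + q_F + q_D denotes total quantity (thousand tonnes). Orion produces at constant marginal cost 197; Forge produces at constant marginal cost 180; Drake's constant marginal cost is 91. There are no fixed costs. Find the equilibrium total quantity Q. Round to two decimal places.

154.50

Orion's profit: π_O = (465 - 1.5Q)q_O - (197q_O). Setting ∂π_O/∂q_O = 0: 268 - 3q_O - (3/2)(q_F + q_D) = 0.
Forge's profit: π_F = (465 - 1.5Q)q_F - (180q_F). Setting ∂π_F/∂q_F = 0: 285 - 3q_F - (3/2)(q_O + q_D) = 0.
Drake's first-order condition: 374 - 3q_D - (3/2)(q_O + q_F) = 0.
Adding the 3 first-order conditions: 927 − 6Q = 0, so Q = 309/2.
Back-substituting: q_O = (268 − 927/4)/(3/2) = 145/6, q_F = (285 − 927/4)/(3/2) = 71/2, q_D = (374 − 927/4)/(3/2) = 569/6.
Total output Q = 145/6 + 71/2 + 569/6 = 309/2.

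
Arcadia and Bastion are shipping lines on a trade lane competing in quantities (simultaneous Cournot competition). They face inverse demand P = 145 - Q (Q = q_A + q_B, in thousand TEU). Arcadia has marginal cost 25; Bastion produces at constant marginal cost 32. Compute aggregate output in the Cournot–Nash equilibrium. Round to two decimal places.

77.67

Arcadia's profit: π_A = (145 - Q)q_A - (25q_A). Setting ∂π_A/∂q_A = 0: 120 - 2q_A - (q_B) = 0.
Bastion's first-order condition: 113 - 2q_B - (q_A) = 0.
Rearranging gives the reaction functions q_A = (120 - q_B)/2 and q_B = (113 - q_A)/2.
Solving the pair: q_A = 127/3, q_B = 106/3.
Total output Q = 127/3 + 106/3 = 233/3.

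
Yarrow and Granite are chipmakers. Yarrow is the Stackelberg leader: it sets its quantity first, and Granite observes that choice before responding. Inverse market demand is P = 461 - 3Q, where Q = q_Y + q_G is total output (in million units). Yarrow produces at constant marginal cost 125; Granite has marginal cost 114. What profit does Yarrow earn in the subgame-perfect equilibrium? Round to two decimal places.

4401.04

The follower Granite best-responds to any q_Y: π_G = (461 - 3Q)q_G - 114q_G.
Follower FOC: 347 - 3q_Y - 6q_G = 0, so q_G(q_Y) = (347 - 3q_Y)/6.
The leader anticipates this reaction. Substituting into P = 461 - 3Q gives P = 575/2 - (3/2)q_Y, so π_Y = (575/2 - (3/2)q_Y)q_Y - 125q_Y.
Leader FOC: 325/2 - 3q_Y = 0, so q_Y = 325/6.
Then q_G = (347 - 3·(325/6))/6 = 123/4.
Price P = 461 - 3·(1019/12) = 825/4.
Yarrow's profit: (825/4 - 125)·(325/6) = 4401.0417.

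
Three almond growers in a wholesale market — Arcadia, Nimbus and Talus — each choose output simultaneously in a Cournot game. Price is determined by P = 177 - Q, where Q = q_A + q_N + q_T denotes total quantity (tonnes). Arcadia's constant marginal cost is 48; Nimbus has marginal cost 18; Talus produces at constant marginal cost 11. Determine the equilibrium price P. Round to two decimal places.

63.50

Arcadia's profit: π_A = (177 - Q)q_A - (48q_A). Setting ∂π_A/∂q_A = 0: 129 - 2q_A - (q_N + q_T) = 0.
Nimbus's first-order condition: 159 - 2q_N - (q_A + q_T) = 0.
Talus's first-order condition: 166 - 2q_T - (q_A + q_N) = 0.
Adding the 3 conditions: 454 − 2Q − 2Q = 0, i.e. Q = 227/2.
Back-substituting: q_A = (129 − 227/2) = 31/2, q_N = (159 − 227/2) = 91/2, q_T = (166 − 227/2) = 105/2.
Total output Q = 227/2, so price P = 177 - 227/2 = 127/2.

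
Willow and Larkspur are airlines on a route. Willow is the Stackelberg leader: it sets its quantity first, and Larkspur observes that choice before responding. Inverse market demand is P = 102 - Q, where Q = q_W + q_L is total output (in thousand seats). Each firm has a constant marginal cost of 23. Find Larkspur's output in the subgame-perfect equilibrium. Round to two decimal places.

Solve by backward induction. Given q_W, the follower Larkspur maximises π_L = (102 - q_W - q_L)q_L - 23q_L.
∂π_L/∂q_L = 79 - q_W - 2q_L = 0 gives the reaction function q_L = (79 - q_W)/2.
Willow substitutes q_L(q_W) into its own profit: π_W = q_W(102 - q_W - (79 - q_W)/2) - 23q_W = (125/2 - (1/2)q_W)q_W - 23q_W.
Leader FOC: 79/2 - q_W = 0, so q_W = 79/2.
Then q_L = (79 - 79/2)/2 = 79/4.

19.75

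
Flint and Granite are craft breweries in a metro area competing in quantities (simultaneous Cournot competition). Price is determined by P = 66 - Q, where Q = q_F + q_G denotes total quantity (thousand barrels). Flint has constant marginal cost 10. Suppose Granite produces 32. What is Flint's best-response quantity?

12

With the rival's output fixed at 32, Flint's profit is π_F = (66 - 32 - q_F)q_F - (10q_F) = (34 - q_F)q_F - (10q_F).
∂π_F/∂q_F = 24 - 2q_F = 0, so q_F = 12.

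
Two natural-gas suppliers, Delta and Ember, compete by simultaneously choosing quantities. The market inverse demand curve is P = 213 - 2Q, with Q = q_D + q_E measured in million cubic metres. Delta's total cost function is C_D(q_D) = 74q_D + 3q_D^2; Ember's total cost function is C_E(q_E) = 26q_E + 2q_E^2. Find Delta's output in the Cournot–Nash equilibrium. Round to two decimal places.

9.71

Delta's profit: π_D = (213 - 2Q)q_D - (74q_D + 3q_D²). Setting ∂π_D/∂q_D = 0: 139 - 10q_D - 2(q_E) = 0.
Ember's profit: π_E = (213 - 2Q)q_E - (26q_E + 2q_E²). Setting ∂π_E/∂q_E = 0: 187 - 8q_E - 2(q_D) = 0.
Rearranging gives the reaction functions q_D = (139 - 2q_E)/10 and q_E = (187 - 2q_D)/8.
Substituting one into the other gives q_D = 369/38 and q_E = 398/19.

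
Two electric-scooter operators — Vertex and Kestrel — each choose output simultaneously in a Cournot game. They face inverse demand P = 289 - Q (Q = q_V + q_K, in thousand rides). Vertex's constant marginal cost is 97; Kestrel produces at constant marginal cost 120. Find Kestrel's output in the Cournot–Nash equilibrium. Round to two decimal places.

48.67

Vertex's profit: π_V = (289 - Q)q_V - (97q_V). Setting ∂π_V/∂q_V = 0: 192 - 2q_V - (q_K) = 0.
Kestrel's profit: π_K = (289 - Q)q_K - (120q_K). Setting ∂π_K/∂q_K = 0: 169 - 2q_K - (q_V) = 0.
Rearranging gives the reaction functions q_V = (192 - q_K)/2 and q_K = (169 - q_V)/2.
Substituting one into the other gives q_V = 215/3 and q_K = 146/3.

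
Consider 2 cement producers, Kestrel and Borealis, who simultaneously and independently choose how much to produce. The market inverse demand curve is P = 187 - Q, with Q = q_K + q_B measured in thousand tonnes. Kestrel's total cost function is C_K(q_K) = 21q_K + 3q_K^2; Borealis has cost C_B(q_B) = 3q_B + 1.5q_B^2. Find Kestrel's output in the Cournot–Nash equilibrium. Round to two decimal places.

Kestrel's profit: π_K = (187 - Q)q_K - (21q_K + 3q_K²). Setting ∂π_K/∂q_K = 0: 166 - 8q_K - (q_B) = 0.
Borealis's profit: π_B = (187 - Q)q_B - (3q_B + (3/2)q_B²). Setting ∂π_B/∂q_B = 0: 184 - 5q_B - (q_K) = 0.
Rearranging gives the reaction functions q_K = (166 - q_B)/8 and q_B = (184 - q_K)/5.
Substituting one into the other gives q_K = 646/39 and q_B = 1306/39.

16.56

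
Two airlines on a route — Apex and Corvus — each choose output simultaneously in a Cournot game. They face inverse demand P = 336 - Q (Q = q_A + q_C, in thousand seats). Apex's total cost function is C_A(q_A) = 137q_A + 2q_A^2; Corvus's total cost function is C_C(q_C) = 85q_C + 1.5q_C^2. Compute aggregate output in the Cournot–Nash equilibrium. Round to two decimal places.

70.72

Apex's profit: π_A = (336 - Q)q_A - (137q_A + 2q_A²). Setting ∂π_A/∂q_A = 0: 199 - 6q_A - (q_C) = 0.
Corvus's profit: π_C = (336 - Q)q_C - (85q_C + (3/2)q_C²). Setting ∂π_C/∂q_C = 0: 251 - 5q_C - (q_A) = 0.
So q_A = (199 - q_C)/6 and q_C = (251 - q_A)/5.
Solving the pair: q_A = 744/29, q_C = 1307/29.
Total output Q = 744/29 + 1307/29 = 70.7241.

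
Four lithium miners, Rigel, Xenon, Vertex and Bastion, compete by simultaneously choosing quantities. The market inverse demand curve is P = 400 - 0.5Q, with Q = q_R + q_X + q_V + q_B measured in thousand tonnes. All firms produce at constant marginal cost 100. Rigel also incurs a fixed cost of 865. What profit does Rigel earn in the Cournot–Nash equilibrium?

Each firm earns π_i = (400 - 0.5Q)q_i - 100q_i.
Setting ∂π_i/∂q_i = 0 with rivals' quantities fixed: 300 - q_i - (1/2)·Σ_{j≠i} q_j = 0.
With identical firms every q_j equals q_i, so Σ_{j≠i} q_j = 3q_i and 300 = (5/2)q_i, giving q_i = 120.
Price P = 400 - (1/2)·480 = 160.
Rigel's profit: (160 - 100)·120 - 865 = 6335.

6335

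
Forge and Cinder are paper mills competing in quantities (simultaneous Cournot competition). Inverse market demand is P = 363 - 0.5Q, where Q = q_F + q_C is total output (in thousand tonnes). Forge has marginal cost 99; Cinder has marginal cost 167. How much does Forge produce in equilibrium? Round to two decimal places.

Forge's profit: π_F = (363 - 0.5Q)q_F - (99q_F). Setting ∂π_F/∂q_F = 0: 264 - q_F - (1/2)(q_C) = 0.
Cinder's first-order condition: 196 - q_C - (1/2)(q_F) = 0.
Rearranging gives the reaction functions q_F = (264 - (1/2)q_C) and q_C = (196 - (1/2)q_F).
Substituting one into the other gives q_F = 664/3 and q_C = 256/3.

221.33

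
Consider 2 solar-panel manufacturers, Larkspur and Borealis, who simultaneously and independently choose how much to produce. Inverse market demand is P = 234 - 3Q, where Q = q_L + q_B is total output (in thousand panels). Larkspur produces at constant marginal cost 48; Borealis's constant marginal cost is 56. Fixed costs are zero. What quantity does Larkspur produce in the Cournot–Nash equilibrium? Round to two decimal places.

Larkspur's profit: π_L = (234 - 3Q)q_L - (48q_L). Setting ∂π_L/∂q_L = 0: 186 - 6q_L - 3(q_B) = 0.
Borealis's profit: π_B = (234 - 3Q)q_B - (56q_B). Setting ∂π_B/∂q_B = 0: 178 - 6q_B - 3(q_L) = 0.
So q_L = (186 - 3q_B)/6 and q_B = (178 - 3q_L)/6.
Solving the pair: q_L = 194/9, q_B = 170/9.

21.56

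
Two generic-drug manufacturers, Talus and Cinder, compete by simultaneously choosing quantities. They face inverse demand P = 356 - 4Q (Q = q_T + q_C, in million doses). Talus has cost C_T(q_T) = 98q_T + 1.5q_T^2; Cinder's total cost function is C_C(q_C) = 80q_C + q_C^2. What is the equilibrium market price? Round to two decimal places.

207.91

Talus's profit: π_T = (356 - 4Q)q_T - (98q_T + (3/2)q_T²). Setting ∂π_T/∂q_T = 0: 258 - 11q_T - 4(q_C) = 0.
Cinder's first-order condition: 276 - 10q_C - 4(q_T) = 0.
Best responses: q_T = (258 - 4q_C)/11, q_C = (276 - 4q_T)/10.
Solving the pair: q_T = 738/47, q_C = 1002/47.
Total output Q = 1740/47, so price P = 356 - 4·(1740/47) = 207.9149.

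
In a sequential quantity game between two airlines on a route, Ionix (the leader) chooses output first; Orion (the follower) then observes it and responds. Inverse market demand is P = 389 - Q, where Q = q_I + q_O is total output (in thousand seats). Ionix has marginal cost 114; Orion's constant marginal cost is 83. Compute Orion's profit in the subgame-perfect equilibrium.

8464

Solve by backward induction. Given q_I, the follower Orion maximises π_O = (389 - q_I - q_O)q_O - 83q_O.
∂π_O/∂q_O = 306 - q_I - 2q_O = 0 gives the reaction function q_O = (306 - q_I)/2.
The leader anticipates this reaction. Substituting into P = 389 - Q gives P = 236 - (1/2)q_I, so π_I = (236 - (1/2)q_I)q_I - 114q_I.
The leader's first-order condition 122 - q_I = 0 yields q_I = 122.
Then q_O = (306 - 122)/2 = 92.
Price P = 389 - 214 = 175.
Orion's profit: (175 - 83)·92 = 8464.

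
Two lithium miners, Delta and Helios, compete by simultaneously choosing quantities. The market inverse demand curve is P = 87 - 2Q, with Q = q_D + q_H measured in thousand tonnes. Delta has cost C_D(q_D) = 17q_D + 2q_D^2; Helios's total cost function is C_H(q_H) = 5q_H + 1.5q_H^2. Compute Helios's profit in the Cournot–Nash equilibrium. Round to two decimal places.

Delta's profit: π_D = (87 - 2Q)q_D - (17q_D + 2q_D²). Setting ∂π_D/∂q_D = 0: 70 - 8q_D - 2(q_H) = 0.
Helios's profit: π_H = (87 - 2Q)q_H - (5q_H + (3/2)q_H²). Setting ∂π_H/∂q_H = 0: 82 - 7q_H - 2(q_D) = 0.
Best responses: q_D = (70 - 2q_H)/8, q_H = (82 - 2q_D)/7.
Solving the pair: q_D = 163/26, q_H = 129/13.
Price P = 87 - 2·(421/26) = 710/13.
Helios's profit: (710/13)·(129/13) - 5·(129/13) - (3/2)(129/13)² = 344.6361.

344.64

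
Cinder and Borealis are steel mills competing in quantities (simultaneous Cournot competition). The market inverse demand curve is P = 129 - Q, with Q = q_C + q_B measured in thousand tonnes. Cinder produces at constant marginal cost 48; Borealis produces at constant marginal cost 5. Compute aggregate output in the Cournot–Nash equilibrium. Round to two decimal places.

68.33

Cinder's profit: π_C = (129 - Q)q_C - (48q_C). Setting ∂π_C/∂q_C = 0: 81 - 2q_C - (q_B) = 0.
Borealis's profit: π_B = (129 - Q)q_B - (5q_B). Setting ∂π_B/∂q_B = 0: 124 - 2q_B - (q_C) = 0.
Rearranging gives the reaction functions q_C = (81 - q_B)/2 and q_B = (124 - q_C)/2.
Solving the pair: q_C = 38/3, q_B = 167/3.
Total output Q = 38/3 + 167/3 = 205/3.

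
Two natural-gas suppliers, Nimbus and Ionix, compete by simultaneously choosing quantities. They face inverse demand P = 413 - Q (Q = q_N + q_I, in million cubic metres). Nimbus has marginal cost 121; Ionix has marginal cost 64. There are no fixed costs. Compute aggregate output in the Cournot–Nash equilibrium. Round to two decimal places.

213.67

Nimbus's profit: π_N = (413 - Q)q_N - (121q_N). Setting ∂π_N/∂q_N = 0: 292 - 2q_N - (q_I) = 0.
Ionix's profit: π_I = (413 - Q)q_I - (64q_I). Setting ∂π_I/∂q_I = 0: 349 - 2q_I - (q_N) = 0.
Best responses: q_N = (292 - q_I)/2, q_I = (349 - q_N)/2.
Solving the pair: q_N = 235/3, q_I = 406/3.
Total output Q = 235/3 + 406/3 = 641/3.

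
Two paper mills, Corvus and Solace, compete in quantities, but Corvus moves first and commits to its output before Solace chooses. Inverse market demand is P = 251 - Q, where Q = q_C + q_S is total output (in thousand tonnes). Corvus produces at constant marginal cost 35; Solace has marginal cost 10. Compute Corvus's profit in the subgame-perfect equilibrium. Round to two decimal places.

The follower Solace best-responds to any q_C: π_S = (251 - Q)q_S - 10q_S.
Follower FOC: 241 - q_C - 2q_S = 0, so q_S(q_C) = (241 - q_C)/2.
Corvus substitutes q_S(q_C) into its own profit: π_C = q_C(251 - q_C - (241 - q_C)/2) - 35q_C = (261/2 - (1/2)q_C)q_C - 35q_C.
The leader's first-order condition 191/2 - q_C = 0 yields q_C = 191/2.
Then q_S = (241 - 191/2)/2 = 291/4.
Price P = 251 - 673/4 = 331/4.
Corvus's profit: (331/4 - 35)·(191/2) = 4560.1250.

4560.13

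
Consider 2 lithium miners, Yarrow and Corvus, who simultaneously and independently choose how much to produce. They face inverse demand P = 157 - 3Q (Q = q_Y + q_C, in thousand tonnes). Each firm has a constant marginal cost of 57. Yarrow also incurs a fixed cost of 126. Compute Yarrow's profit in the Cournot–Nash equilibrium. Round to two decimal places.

A representative firm's profit is π_i = q_i(157 - 3Q) - 57q_i.
Setting ∂π_i/∂q_i = 0 with rivals' quantities fixed: 100 - 6q_i - 3q_j = 0.
With identical firms every q_j equals q_i, so q_j = q_i and 100 = 9q_i, giving q_i = 100/9.
Price P = 157 - 3·(200/9) = 271/3.
Yarrow's profit: (271/3 - 57)·(100/9) - 126 = 244.3704.

244.37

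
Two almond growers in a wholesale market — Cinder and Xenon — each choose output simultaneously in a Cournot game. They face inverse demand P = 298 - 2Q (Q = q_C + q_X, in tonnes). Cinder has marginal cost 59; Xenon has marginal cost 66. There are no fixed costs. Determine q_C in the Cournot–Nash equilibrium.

Cinder's profit: π_C = (298 - 2Q)q_C - (59q_C). Setting ∂π_C/∂q_C = 0: 239 - 4q_C - 2(q_X) = 0.
Xenon's first-order condition: 232 - 4q_X - 2(q_C) = 0.
Rearranging gives the reaction functions q_C = (239 - 2q_X)/4 and q_X = (232 - 2q_C)/4.
Solving the pair: q_C = 41, q_X = 75/2.

41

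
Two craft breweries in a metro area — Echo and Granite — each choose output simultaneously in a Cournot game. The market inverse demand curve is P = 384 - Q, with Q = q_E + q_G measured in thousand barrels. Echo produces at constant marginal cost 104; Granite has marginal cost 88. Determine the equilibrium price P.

192

Echo's profit: π_E = (384 - Q)q_E - (104q_E). Setting ∂π_E/∂q_E = 0: 280 - 2q_E - (q_G) = 0.
Granite's profit: π_G = (384 - Q)q_G - (88q_G). Setting ∂π_G/∂q_G = 0: 296 - 2q_G - (q_E) = 0.
Best responses: q_E = (280 - q_G)/2, q_G = (296 - q_E)/2.
Solving the pair: q_E = 88, q_G = 104.
Total output Q = 192, so price P = 384 - 192 = 192.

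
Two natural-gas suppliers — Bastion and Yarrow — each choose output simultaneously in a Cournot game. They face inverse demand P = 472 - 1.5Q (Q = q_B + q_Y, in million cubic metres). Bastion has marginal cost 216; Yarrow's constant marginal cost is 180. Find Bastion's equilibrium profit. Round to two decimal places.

Bastion's profit: π_B = (472 - 1.5Q)q_B - (216q_B). Setting ∂π_B/∂q_B = 0: 256 - 3q_B - (3/2)(q_Y) = 0.
Yarrow's first-order condition: 292 - 3q_Y - (3/2)(q_B) = 0.
So q_B = (256 - (3/2)q_Y)/3 and q_Y = (292 - (3/2)q_B)/3.
Substituting one into the other gives q_B = 440/9 and q_Y = 656/9.
Price P = 472 - (3/2)·(1096/9) = 868/3.
Bastion's profit: (868/3 - 216)·(440/9) = 3585.1852.

3585.19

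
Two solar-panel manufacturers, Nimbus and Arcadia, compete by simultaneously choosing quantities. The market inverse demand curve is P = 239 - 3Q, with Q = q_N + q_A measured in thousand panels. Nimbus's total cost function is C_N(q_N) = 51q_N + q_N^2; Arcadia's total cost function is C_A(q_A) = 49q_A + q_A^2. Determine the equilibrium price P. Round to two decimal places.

135.91

Nimbus's profit: π_N = (239 - 3Q)q_N - (51q_N + q_N²). Setting ∂π_N/∂q_N = 0: 188 - 8q_N - 3(q_A) = 0.
Arcadia's first-order condition: 190 - 8q_A - 3(q_N) = 0.
Best responses: q_N = (188 - 3q_A)/8, q_A = (190 - 3q_N)/8.
Solving the pair: q_N = 934/55, q_A = 956/55.
Total output Q = 378/11, so price P = 239 - 3·(378/11) = 1495/11.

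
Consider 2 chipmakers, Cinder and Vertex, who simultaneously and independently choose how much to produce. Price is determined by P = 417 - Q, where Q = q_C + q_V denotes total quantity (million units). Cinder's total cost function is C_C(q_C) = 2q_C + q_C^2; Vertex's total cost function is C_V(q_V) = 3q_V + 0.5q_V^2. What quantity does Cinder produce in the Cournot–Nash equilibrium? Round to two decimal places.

75.55

Cinder's profit: π_C = (417 - Q)q_C - (2q_C + q_C²). Setting ∂π_C/∂q_C = 0: 415 - 4q_C - (q_V) = 0.
Vertex's profit: π_V = (417 - Q)q_V - (3q_V + (1/2)q_V²). Setting ∂π_V/∂q_V = 0: 414 - 3q_V - (q_C) = 0.
So q_C = (415 - q_V)/4 and q_V = (414 - q_C)/3.
Solving the pair: q_C = 831/11, q_V = 1241/11.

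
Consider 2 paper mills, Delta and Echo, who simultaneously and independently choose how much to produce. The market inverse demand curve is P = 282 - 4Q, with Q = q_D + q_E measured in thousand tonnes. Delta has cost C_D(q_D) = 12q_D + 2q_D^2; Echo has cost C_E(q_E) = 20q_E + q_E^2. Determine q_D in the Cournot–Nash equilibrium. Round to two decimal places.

Delta's profit: π_D = (282 - 4Q)q_D - (12q_D + 2q_D²). Setting ∂π_D/∂q_D = 0: 270 - 12q_D - 4(q_E) = 0.
Echo's first-order condition: 262 - 10q_E - 4(q_D) = 0.
Rearranging gives the reaction functions q_D = (270 - 4q_E)/12 and q_E = (262 - 4q_D)/10.
Solving the pair: q_D = 413/26, q_E = 258/13.

15.88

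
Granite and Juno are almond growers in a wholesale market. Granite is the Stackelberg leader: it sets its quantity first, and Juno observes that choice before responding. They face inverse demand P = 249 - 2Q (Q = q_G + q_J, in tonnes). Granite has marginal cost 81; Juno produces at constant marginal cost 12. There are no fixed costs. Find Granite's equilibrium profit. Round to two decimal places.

612.56

The follower Juno best-responds to any q_G: π_J = (249 - 2Q)q_J - 12q_J.
Follower FOC: 237 - 2q_G - 4q_J = 0, so q_J(q_G) = (237 - 2q_G)/4.
Granite substitutes q_J(q_G) into its own profit: π_G = q_G(249 - 2q_G - (237 - 2q_G)/2) - 81q_G = (261/2 - q_G)q_G - 81q_G.
Maximising: ∂π_G/∂q_G = 99/2 - 2q_G = 0, giving q_G = 99/4.
Then q_J = (237 - 2·(99/4))/4 = 375/8.
Price P = 249 - 2·(573/8) = 423/4.
Granite's profit: (423/4 - 81)·(99/4) = 612.5625.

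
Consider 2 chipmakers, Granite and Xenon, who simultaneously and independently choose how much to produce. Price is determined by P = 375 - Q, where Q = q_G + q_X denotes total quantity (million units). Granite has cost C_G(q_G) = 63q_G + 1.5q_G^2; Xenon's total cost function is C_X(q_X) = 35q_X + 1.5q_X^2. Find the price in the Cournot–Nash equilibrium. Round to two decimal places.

Granite's profit: π_G = (375 - Q)q_G - (63q_G + (3/2)q_G²). Setting ∂π_G/∂q_G = 0: 312 - 5q_G - (q_X) = 0.
Xenon's profit: π_X = (375 - Q)q_X - (35q_X + (3/2)q_X²). Setting ∂π_X/∂q_X = 0: 340 - 5q_X - (q_G) = 0.
So q_G = (312 - q_X)/5 and q_X = (340 - q_G)/5.
Substituting one into the other gives q_G = 305/6 and q_X = 347/6.
Total output Q = 326/3, so price P = 375 - 326/3 = 799/3.

266.33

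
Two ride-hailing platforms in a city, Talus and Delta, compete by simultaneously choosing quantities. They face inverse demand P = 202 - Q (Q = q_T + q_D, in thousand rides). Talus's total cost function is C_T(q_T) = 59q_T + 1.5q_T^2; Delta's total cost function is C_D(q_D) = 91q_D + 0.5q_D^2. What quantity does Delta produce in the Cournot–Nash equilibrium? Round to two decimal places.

Talus's profit: π_T = (202 - Q)q_T - (59q_T + (3/2)q_T²). Setting ∂π_T/∂q_T = 0: 143 - 5q_T - (q_D) = 0.
Delta's profit: π_D = (202 - Q)q_D - (91q_D + (1/2)q_D²). Setting ∂π_D/∂q_D = 0: 111 - 3q_D - (q_T) = 0.
Best responses: q_T = (143 - q_D)/5, q_D = (111 - q_T)/3.
Substituting one into the other gives q_T = 159/7 and q_D = 206/7.

29.43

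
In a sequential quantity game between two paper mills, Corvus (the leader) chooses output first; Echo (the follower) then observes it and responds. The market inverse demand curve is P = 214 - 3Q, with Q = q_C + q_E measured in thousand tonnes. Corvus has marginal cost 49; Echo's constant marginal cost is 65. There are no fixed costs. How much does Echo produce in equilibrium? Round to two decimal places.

9.75

The follower Echo best-responds to any q_C: π_E = (214 - 3Q)q_E - 65q_E.
Setting the follower's marginal profit to zero, 149 - 3q_C - 6q_E = 0, i.e. q_E = (149 - 3q_C)/6.
Corvus substitutes q_E(q_C) into its own profit: π_C = q_C(214 - 3q_C - (149 - 3q_C)/2) - 49q_C = (279/2 - (3/2)q_C)q_C - 49q_C.
The leader's first-order condition 181/2 - 3q_C = 0 yields q_C = 181/6.
Then q_E = (149 - 3·(181/6))/6 = 39/4.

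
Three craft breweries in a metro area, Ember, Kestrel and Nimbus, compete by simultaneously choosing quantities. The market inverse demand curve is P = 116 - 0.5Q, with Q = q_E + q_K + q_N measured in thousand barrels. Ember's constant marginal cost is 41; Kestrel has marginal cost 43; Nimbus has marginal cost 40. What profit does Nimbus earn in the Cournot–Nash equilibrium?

800

Ember's profit: π_E = (116 - 0.5Q)q_E - (41q_E). Setting ∂π_E/∂q_E = 0: 75 - q_E - (1/2)(q_K + q_N) = 0.
Kestrel's profit: π_K = (116 - 0.5Q)q_K - (43q_K). Setting ∂π_K/∂q_K = 0: 73 - q_K - (1/2)(q_E + q_N) = 0.
Nimbus's profit: π_N = (116 - 0.5Q)q_N - (40q_N). Setting ∂π_N/∂q_N = 0: 76 - q_N - (1/2)(q_E + q_K) = 0.
Summing all 3 equations gives 224 − 2Q = 0, hence Q = 112.
Back-substituting: q_E = (75 − 56)/(1/2) = 38, q_K = (73 − 56)/(1/2) = 34, q_N = (76 − 56)/(1/2) = 40.
Price P = 116 - (1/2)·112 = 60.
Nimbus's profit: (60 - 40)·40 = 800.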